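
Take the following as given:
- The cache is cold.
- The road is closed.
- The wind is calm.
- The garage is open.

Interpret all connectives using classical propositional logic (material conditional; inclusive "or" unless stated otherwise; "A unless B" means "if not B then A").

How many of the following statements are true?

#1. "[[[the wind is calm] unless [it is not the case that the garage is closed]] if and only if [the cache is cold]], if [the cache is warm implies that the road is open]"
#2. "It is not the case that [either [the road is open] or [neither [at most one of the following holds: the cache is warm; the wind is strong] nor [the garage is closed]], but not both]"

Let P = "the cache is warm" (F), Q = "the road is closed" (T), R = "the wind is strong" (F), S = "the garage is closed" (F).

#1: Parsed as (P -> ~Q) -> ((~R | ~S) <-> ~P)

~Q = ~T = F
P -> ~Q = F -> F = T
~R = ~F = T
~S = ~F = T
~R | ~S = T | T = T
~P = ~F = T
(~R | ~S) <-> ~P = T <-> T = T
(P -> ~Q) -> ((~R | ~S) <-> ~P) = T -> T = T
Thus #1 is true.

#2: Parsed as ~(~Q xor ((P nand R) nor S))

~Q = ~T = F
P nand R = F nand F = T
(P nand R) nor S = T nor F = F
~Q xor ((P nand R) nor S) = F xor F = F
~(~Q xor ((P nand R) nor S)) = ~F = T
Hence #2 is true.

Count: 2.

2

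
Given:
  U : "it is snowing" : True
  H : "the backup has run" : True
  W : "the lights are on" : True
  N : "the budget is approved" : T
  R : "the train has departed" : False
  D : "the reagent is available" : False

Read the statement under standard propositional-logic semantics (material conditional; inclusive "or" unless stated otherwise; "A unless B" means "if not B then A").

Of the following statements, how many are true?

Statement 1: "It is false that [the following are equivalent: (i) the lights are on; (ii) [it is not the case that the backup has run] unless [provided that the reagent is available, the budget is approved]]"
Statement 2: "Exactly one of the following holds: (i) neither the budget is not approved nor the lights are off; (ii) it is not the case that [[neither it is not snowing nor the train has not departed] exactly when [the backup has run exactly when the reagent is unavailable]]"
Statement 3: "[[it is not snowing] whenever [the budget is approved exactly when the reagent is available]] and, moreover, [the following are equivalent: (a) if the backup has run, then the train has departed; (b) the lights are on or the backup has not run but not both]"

0

Statement 1: Parsed as ~(W <-> (~H | (D -> N)))

~H = ~T = F
D -> N = F -> T = T
~H | (D -> N) = F | T = T
W <-> (~H | (D -> N)) = T <-> T = T
~(W <-> (~H | (D -> N))) = ~T = F
Hence Statement 1 is false.

Statement 2: Formalization: (~N nor ~W) xor ~((~U nor ~R) <-> (H <-> ~D))

~N = ~T = F
~W = ~T = F
~N nor ~W = F nor F = T
~U = ~T = F
~R = ~F = T
~U nor ~R = F nor T = F
~D = ~F = T
H <-> ~D = T <-> T = T
(~U nor ~R) <-> (H <-> ~D) = F <-> T = F
~((~U nor ~R) <-> (H <-> ~D)) = ~F = T
(~N nor ~W) xor ~((~U nor ~R) <-> (H <-> ~D)) = T xor T = F
Hence Statement 2 is false.

Statement 3: Formalization: ((N <-> D) -> ~U) & ((H -> R) <-> (W xor ~H))

N <-> D = T <-> F = F
~U = ~T = F
(N <-> D) -> ~U = F -> F = T
H -> R = T -> F = F
~H = ~T = F
W xor ~H = T xor F = T
(H -> R) <-> (W xor ~H) = F <-> T = F
((N <-> D) -> ~U) & ((H -> R) <-> (W xor ~H)) = T & F = F
Hence Statement 3 is false.

Count: 0.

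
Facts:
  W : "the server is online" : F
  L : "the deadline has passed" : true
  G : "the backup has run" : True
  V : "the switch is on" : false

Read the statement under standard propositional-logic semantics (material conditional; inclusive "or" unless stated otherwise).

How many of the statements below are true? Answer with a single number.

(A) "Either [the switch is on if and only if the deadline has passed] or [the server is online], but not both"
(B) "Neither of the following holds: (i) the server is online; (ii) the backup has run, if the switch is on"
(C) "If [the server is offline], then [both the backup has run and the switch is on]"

0

(A): This is (V ↔ L) ⊕ W.

V ↔ L = F ↔ T = F
(V ↔ L) ⊕ W = F ⊕ F = F
So (A) is false.

(B): Parsed as W ↓ (V → G)

V → G = F → T = T
W ↓ (V → G) = F ↓ T = F
Hence (B) is false.

(C): In symbols: ¬W → (G ∧ V)

¬W = ¬F = T
G ∧ V = T ∧ F = F
¬W → (G ∧ V) = T → F = F
Thus (C) is false.

True statements: 0 (none).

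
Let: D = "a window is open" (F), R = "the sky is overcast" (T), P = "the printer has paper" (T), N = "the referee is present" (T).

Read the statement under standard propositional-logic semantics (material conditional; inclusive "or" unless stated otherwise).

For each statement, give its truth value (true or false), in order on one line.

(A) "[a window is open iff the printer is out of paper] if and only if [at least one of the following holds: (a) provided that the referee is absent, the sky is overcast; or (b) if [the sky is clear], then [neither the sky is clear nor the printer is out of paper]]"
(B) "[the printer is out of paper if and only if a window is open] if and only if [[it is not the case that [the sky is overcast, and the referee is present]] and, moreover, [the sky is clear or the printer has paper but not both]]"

(A) true, (B) false

(A): In symbols: (D <-> ~P) <-> ((~N -> R) | (~R -> (~R nor ~P)))

~P = ~T = F
D <-> ~P = F <-> F = T
~N = ~T = F
~N -> R = F -> T = T
~R = ~T = F
~R = ~T = F
~P = ~T = F
~R nor ~P = F nor F = T
~R -> (~R nor ~P) = F -> T = T
(~N -> R) | (~R -> (~R nor ~P)) = T | T = T
(D <-> ~P) <-> ((~N -> R) | (~R -> (~R nor ~P))) = T <-> T = T
Hence (A) is true.

(B): This is (~P <-> D) <-> (~(R & N) & (~R xor P)).

~P = ~T = F
~P <-> D = F <-> F = T
R & N = T & T = T
~(R & N) = ~T = F
~R = ~T = F
~R xor P = F xor T = T
~(R & N) & (~R xor P) = F & T = F
(~P <-> D) <-> (~(R & N) & (~R xor P)) = T <-> F = F
Hence (B) is false.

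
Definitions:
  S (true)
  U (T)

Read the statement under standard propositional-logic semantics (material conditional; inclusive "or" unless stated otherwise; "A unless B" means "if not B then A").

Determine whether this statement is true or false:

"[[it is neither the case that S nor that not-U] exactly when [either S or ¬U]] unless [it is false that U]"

Values: S=T, U=T.
In symbols: ((S ↓ ¬U) ↔ (S ∨ ¬U)) ∨ ¬U

¬U = ¬T = F
S ↓ ¬U = T ↓ F = F
¬U = ¬T = F
S ∨ ¬U = T ∨ F = T
(S ↓ ¬U) ↔ (S ∨ ¬U) = F ↔ T = F
¬U = ¬T = F
((S ↓ ¬U) ↔ (S ∨ ¬U)) ∨ ¬U = F ∨ F = F

False.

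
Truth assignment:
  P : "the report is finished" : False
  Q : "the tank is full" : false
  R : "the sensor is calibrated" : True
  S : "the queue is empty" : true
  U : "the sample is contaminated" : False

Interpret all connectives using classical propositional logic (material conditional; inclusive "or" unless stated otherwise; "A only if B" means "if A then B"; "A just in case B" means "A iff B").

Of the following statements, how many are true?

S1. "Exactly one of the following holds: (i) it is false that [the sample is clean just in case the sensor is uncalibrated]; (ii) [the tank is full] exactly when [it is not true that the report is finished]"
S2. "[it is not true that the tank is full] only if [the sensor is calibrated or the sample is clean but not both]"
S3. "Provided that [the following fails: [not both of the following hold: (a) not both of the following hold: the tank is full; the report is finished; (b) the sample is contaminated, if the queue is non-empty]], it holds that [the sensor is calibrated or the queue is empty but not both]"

1

S1: Parsed as ~(~U <-> ~R) xor (Q <-> ~P)

~U = ~F = T
~R = ~T = F
~U <-> ~R = T <-> F = F
~(~U <-> ~R) = ~F = T
~P = ~F = T
Q <-> ~P = F <-> T = F
~(~U <-> ~R) xor (Q <-> ~P) = T xor F = T
Thus S1 is true.

S2: In symbols: ~Q -> (R xor ~U)

~Q = ~F = T
~U = ~F = T
R xor ~U = T xor T = F
~Q -> (R xor ~U) = T -> F = F
Hence S2 is false.

S3: In symbols: ~((Q nand P) nand (~S -> U)) -> (R xor S)

Q nand P = F nand F = T
~S = ~T = F
~S -> U = F -> F = T
(Q nand P) nand (~S -> U) = T nand T = F
~((Q nand P) nand (~S -> U)) = ~F = T
R xor S = T xor T = F
~((Q nand P) nand (~S -> U)) -> (R xor S) = T -> F = F
Hence S3 is false.

1 of the 3 statements is true (S1).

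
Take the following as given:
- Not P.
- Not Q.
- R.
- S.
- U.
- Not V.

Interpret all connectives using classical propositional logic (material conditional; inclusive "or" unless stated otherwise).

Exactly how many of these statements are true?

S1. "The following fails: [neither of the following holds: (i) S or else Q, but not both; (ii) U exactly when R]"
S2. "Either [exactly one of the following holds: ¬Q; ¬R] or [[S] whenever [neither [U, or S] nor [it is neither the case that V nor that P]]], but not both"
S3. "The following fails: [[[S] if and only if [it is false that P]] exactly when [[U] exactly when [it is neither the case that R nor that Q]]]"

2

S1: This is ¬((S ⊕ Q) ↓ (U ↔ R)).

S ⊕ Q = T ⊕ F = T
U ↔ R = T ↔ T = T
(S ⊕ Q) ↓ (U ↔ R) = T ↓ T = F
¬((S ⊕ Q) ↓ (U ↔ R)) = ¬F = T
Thus S1 is true.

S2: Parsed as (¬Q ⊕ ¬R) ⊕ (((U ∨ S) ↓ (V ↓ P)) → S)

¬Q = ¬F = T
¬R = ¬T = F
¬Q ⊕ ¬R = T ⊕ F = T
U ∨ S = T ∨ T = T
V ↓ P = F ↓ F = T
(U ∨ S) ↓ (V ↓ P) = T ↓ T = F
((U ∨ S) ↓ (V ↓ P)) → S = F → T = T
(¬Q ⊕ ¬R) ⊕ (((U ∨ S) ↓ (V ↓ P)) → S) = T ⊕ T = F
Thus S2 is false.

S3: Parsed as ¬((S ↔ ¬P) ↔ (U ↔ (R ↓ Q)))

¬P = ¬F = T
S ↔ ¬P = T ↔ T = T
R ↓ Q = T ↓ F = F
U ↔ (R ↓ Q) = T ↔ F = F
(S ↔ ¬P) ↔ (U ↔ (R ↓ Q)) = T ↔ F = F
¬((S ↔ ¬P) ↔ (U ↔ (R ↓ Q))) = ¬F = T
So S3 is true.

2 of the 3 statements are true.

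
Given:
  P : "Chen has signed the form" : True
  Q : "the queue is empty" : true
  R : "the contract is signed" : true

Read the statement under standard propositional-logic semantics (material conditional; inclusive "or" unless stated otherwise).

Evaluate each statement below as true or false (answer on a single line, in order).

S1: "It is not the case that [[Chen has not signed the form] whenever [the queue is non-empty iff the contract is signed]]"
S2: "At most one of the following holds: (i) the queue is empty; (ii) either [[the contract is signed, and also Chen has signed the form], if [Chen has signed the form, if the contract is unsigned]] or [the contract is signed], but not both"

S1: Parsed as not ((not Q iff R) -> not P)

not Q = not True = False
not Q iff R = False iff True = False
not P = not True = False
(not Q iff R) -> not P = False -> False = True
not ((not Q iff R) -> not P) = not True = False
Hence S1 is false.

S2: This is Q nand (((not R -> P) -> (R and P)) xor R).

not R = not True = False
not R -> P = False -> True = True
R and P = True and True = True
(not R -> P) -> (R and P) = True -> True = True
((not R -> P) -> (R and P)) xor R = True xor True = False
Q nand (((not R -> P) -> (R and P)) xor R) = True nand False = True
So S2 is true.

S1 false / S2 true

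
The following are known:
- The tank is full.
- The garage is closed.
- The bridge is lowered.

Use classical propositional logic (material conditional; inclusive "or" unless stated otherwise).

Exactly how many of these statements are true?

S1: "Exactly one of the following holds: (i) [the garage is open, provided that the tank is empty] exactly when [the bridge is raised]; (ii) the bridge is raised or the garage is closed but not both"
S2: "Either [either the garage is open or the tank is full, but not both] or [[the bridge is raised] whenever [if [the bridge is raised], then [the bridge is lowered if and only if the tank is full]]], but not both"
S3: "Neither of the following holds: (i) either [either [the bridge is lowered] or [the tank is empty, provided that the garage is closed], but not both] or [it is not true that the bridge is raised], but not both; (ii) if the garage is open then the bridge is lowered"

Let G = "the tank is full" (T), W = "the garage is closed" (T), R = "the bridge is raised" (F).

S1: In symbols: ((¬G → ¬W) ↔ R) ⊕ (R ⊕ W)

¬G = ¬T = F
¬W = ¬T = F
¬G → ¬W = F → F = T
(¬G → ¬W) ↔ R = T ↔ F = F
R ⊕ W = F ⊕ T = T
((¬G → ¬W) ↔ R) ⊕ (R ⊕ W) = F ⊕ T = T
So S1 is true.

S2: This is (¬W ⊕ G) ⊕ ((R → (¬R ↔ G)) → R).

¬W = ¬T = F
¬W ⊕ G = F ⊕ T = T
¬R = ¬F = T
¬R ↔ G = T ↔ T = T
R → (¬R ↔ G) = F → T = T
(R → (¬R ↔ G)) → R = T → F = F
(¬W ⊕ G) ⊕ ((R → (¬R ↔ G)) → R) = T ⊕ F = T
So S2 is true.

S3: Parsed as ((¬R ⊕ (W → ¬G)) ⊕ ¬R) ↓ (¬W → ¬R)

¬R = ¬F = T
¬G = ¬T = F
W → ¬G = T → F = F
¬R ⊕ (W → ¬G) = T ⊕ F = T
¬R = ¬F = T
(¬R ⊕ (W → ¬G)) ⊕ ¬R = T ⊕ T = F
¬W = ¬T = F
¬R = ¬F = T
¬W → ¬R = F → T = T
((¬R ⊕ (W → ¬G)) ⊕ ¬R) ↓ (¬W → ¬R) = F ↓ T = F
So S3 is false.

2 of the 3 statements are true (S1, S2).

2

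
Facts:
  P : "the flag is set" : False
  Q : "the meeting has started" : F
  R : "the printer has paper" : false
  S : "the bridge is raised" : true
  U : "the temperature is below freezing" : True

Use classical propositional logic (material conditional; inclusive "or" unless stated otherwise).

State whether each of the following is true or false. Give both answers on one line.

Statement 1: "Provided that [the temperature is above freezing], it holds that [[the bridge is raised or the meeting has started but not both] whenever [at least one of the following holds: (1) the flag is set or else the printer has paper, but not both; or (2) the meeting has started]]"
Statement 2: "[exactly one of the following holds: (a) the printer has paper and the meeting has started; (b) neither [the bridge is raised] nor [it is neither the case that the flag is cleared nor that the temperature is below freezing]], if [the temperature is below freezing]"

Statement 1: This is not U -> (((P xor R) or Q) -> (S xor Q)).

not U = not True = False
P xor R = False xor False = False
(P xor R) or Q = False or False = False
S xor Q = True xor False = True
((P xor R) or Q) -> (S xor Q) = False -> True = True
not U -> (((P xor R) or Q) -> (S xor Q)) = False -> True = True
Thus Statement 1 is true.

Statement 2: Formalization: U -> ((R and Q) xor (S nor (not P nor U)))

R and Q = False and False = False
not P = not False = True
not P nor U = True nor True = False
S nor (not P nor U) = True nor False = False
(R and Q) xor (S nor (not P nor U)) = False xor False = False
U -> ((R and Q) xor (S nor (not P nor U))) = True -> False = False
Hence Statement 2 is false.

Statement 1 T, Statement 2 F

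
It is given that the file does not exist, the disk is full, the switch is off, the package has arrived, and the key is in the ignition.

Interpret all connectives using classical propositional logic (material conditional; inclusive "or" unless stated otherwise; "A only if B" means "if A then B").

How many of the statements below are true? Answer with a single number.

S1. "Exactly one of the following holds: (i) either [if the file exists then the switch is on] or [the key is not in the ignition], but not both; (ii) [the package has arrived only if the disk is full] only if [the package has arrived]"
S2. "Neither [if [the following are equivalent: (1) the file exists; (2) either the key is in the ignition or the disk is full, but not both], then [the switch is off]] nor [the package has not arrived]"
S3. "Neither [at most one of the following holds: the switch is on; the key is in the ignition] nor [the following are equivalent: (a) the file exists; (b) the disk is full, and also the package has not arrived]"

0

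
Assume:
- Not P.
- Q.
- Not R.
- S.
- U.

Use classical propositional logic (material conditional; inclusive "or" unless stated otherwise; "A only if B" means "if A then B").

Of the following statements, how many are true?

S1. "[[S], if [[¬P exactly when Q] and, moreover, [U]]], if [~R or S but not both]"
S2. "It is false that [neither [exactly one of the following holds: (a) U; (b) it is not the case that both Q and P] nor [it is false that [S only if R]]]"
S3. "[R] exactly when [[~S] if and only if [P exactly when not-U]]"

3

S1: In symbols: (¬R ⊕ S) → (((¬P ↔ Q) ∧ U) → S)

¬R = ¬F = T
¬R ⊕ S = T ⊕ T = F
¬P = ¬F = T
¬P ↔ Q = T ↔ T = T
(¬P ↔ Q) ∧ U = T ∧ T = T
((¬P ↔ Q) ∧ U) → S = T → T = T
(¬R ⊕ S) → (((¬P ↔ Q) ∧ U) → S) = F → T = T
So S1 is true.

S2: This is ¬((U ⊕ (Q ↑ P)) ↓ ¬(S → R)).

Q ↑ P = T ↑ F = T
U ⊕ (Q ↑ P) = T ⊕ T = F
S → R = T → F = F
¬(S → R) = ¬F = T
(U ⊕ (Q ↑ P)) ↓ ¬(S → R) = F ↓ T = F
¬((U ⊕ (Q ↑ P)) ↓ ¬(S → R)) = ¬F = T
So S2 is true.

S3: Formalization: R ↔ (¬S ↔ (P ↔ ¬U))

¬S = ¬T = F
¬U = ¬T = F
P ↔ ¬U = F ↔ F = T
¬S ↔ (P ↔ ¬U) = F ↔ T = F
R ↔ (¬S ↔ (P ↔ ¬U)) = F ↔ F = T
Hence S3 is true.

Count: 3.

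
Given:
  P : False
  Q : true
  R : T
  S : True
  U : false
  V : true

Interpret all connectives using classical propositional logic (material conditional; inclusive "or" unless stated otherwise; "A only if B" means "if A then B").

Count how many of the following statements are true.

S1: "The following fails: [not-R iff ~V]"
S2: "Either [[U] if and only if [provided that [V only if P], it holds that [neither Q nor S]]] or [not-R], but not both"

S1: Formalization: ¬(¬R ↔ ¬V)

¬R = ¬T = F
¬V = ¬T = F
¬R ↔ ¬V = F ↔ F = T
¬(¬R ↔ ¬V) = ¬T = F
So S1 is false.

S2: Parsed as (U ↔ ((V → P) → (Q ↓ S))) ⊕ ¬R

V → P = T → F = F
Q ↓ S = T ↓ T = F
(V → P) → (Q ↓ S) = F → F = T
U ↔ ((V → P) → (Q ↓ S)) = F ↔ T = F
¬R = ¬T = F
(U ↔ ((V → P) → (Q ↓ S))) ⊕ ¬R = F ⊕ F = F
Thus S2 is false.

0 of the 2 statements are true (none).

0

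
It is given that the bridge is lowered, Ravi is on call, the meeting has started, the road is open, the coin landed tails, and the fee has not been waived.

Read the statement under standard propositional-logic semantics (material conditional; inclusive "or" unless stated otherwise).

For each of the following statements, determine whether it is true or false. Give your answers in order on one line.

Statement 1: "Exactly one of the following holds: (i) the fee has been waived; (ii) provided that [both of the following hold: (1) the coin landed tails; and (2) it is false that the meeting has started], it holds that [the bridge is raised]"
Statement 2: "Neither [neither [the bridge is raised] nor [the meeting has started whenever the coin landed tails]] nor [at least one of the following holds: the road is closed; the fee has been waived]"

Let V = "the fee has been waived" (False), U = "the coin landed heads" (False), R = "the meeting has started" (True), P = "the bridge is raised" (False), S = "the road is closed" (False).

Statement 1: In symbols: V xor ((not U and not R) -> P)

not U = not False = True
not R = not True = False
not U and not R = True and False = False
(not U and not R) -> P = False -> False = True
V xor ((not U and not R) -> P) = False xor True = True
Thus Statement 1 is true.

Statement 2: This is (P nor (not U -> R)) nor (S or V).

not U = not False = True
not U -> R = True -> True = True
P nor (not U -> R) = False nor True = False
S or V = False or False = False
(P nor (not U -> R)) nor (S or V) = False nor False = True
Thus Statement 2 is true.

Statement 1 True / Statement 2 True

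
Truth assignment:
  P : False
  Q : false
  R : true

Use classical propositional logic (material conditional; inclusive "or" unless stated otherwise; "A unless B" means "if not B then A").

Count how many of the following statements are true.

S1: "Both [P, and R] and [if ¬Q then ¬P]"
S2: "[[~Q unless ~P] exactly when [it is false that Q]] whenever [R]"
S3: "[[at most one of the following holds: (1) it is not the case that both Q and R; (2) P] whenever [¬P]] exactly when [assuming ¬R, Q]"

S1: Formalization: (P and R) and (not Q -> not P)

P and R = False and True = False
not Q = not False = True
not P = not False = True
not Q -> not P = True -> True = True
(P and R) and (not Q -> not P) = False and True = False
So S1 is false.

S2: In symbols: R -> ((not Q or not P) iff not Q)

not Q = not False = True
not P = not False = True
not Q or not P = True or True = True
not Q = not False = True
(not Q or not P) iff not Q = True iff True = True
R -> ((not Q or not P) iff not Q) = True -> True = True
Thus S2 is true.

S3: In symbols: (not P -> ((Q nand R) nand P)) iff (not R -> Q)

not P = not False = True
Q nand R = False nand True = True
(Q nand R) nand P = True nand False = True
not P -> ((Q nand R) nand P) = True -> True = True
not R = not True = False
not R -> Q = False -> False = True
(not P -> ((Q nand R) nand P)) iff (not R -> Q) = True iff True = True
Thus S3 is true.

2 of the 3 statements are true (S2, S3).

2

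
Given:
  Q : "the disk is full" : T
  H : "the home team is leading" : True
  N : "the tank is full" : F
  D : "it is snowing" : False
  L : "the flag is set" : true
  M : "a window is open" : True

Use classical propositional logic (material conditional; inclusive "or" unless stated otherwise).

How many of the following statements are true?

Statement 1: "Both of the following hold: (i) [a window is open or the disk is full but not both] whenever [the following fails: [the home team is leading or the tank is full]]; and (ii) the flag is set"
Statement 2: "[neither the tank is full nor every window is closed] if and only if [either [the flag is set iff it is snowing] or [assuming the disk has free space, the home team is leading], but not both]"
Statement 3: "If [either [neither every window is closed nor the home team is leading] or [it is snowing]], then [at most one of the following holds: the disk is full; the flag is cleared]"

Statement 1: Formalization: (not (H or N) -> (M xor Q)) and L

H or N = True or False = True
not (H or N) = not True = False
M xor Q = True xor True = False
not (H or N) -> (M xor Q) = False -> False = True
(not (H or N) -> (M xor Q)) and L = True and True = True
So Statement 1 is true.

Statement 2: Formalization: (N nor not M) iff ((L iff D) xor (not Q -> H))

not M = not True = False
N nor not M = False nor False = True
L iff D = True iff False = False
not Q = not True = False
not Q -> H = False -> True = True
(L iff D) xor (not Q -> H) = False xor True = True
(N nor not M) iff ((L iff D) xor (not Q -> H)) = True iff True = True
So Statement 2 is true.

Statement 3: This is ((not M nor H) or D) -> (Q nand not L).

not M = not True = False
not M nor H = False nor True = False
(not M nor H) or D = False or False = False
not L = not True = False
Q nand not L = True nand False = True
((not M nor H) or D) -> (Q nand not L) = False -> True = True
Hence Statement 3 is true.

3 of the 3 statements are true (Statement 1, Statement 2, Statement 3).

3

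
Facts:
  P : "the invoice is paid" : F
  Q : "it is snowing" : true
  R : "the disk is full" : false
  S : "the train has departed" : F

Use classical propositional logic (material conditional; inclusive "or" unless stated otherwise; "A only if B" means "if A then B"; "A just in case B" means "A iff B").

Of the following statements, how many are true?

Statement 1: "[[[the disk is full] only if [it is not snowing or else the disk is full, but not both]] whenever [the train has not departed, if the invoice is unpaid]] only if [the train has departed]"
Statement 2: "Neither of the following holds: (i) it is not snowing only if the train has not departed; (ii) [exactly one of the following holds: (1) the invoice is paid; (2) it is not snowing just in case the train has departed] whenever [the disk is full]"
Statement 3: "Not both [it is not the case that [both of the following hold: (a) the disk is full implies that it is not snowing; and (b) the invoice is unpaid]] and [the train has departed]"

1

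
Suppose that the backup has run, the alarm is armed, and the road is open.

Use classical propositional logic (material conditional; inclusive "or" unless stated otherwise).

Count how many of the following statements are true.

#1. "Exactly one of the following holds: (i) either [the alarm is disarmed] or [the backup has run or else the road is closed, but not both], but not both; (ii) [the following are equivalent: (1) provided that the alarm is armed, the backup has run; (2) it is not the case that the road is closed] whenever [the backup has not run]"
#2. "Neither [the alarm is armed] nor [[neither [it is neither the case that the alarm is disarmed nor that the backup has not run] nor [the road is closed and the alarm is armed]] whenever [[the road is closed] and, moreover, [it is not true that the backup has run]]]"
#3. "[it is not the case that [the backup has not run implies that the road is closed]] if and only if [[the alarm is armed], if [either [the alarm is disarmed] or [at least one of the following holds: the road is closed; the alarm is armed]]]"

0

Let Q = "the alarm is armed" (T), P = "the backup has run" (T), R = "the road is closed" (F).

#1: Formalization: (¬Q ⊕ (P ⊕ R)) ⊕ (¬P → ((Q → P) ↔ ¬R))

¬Q = ¬T = F
P ⊕ R = T ⊕ F = T
¬Q ⊕ (P ⊕ R) = F ⊕ T = T
¬P = ¬T = F
Q → P = T → T = T
¬R = ¬F = T
(Q → P) ↔ ¬R = T ↔ T = T
¬P → ((Q → P) ↔ ¬R) = F → T = T
(¬Q ⊕ (P ⊕ R)) ⊕ (¬P → ((Q → P) ↔ ¬R)) = T ⊕ T = F
Thus #1 is false.

#2: This is Q ↓ ((R ∧ ¬P) → ((¬Q ↓ ¬P) ↓ (R ∧ Q))).

¬P = ¬T = F
R ∧ ¬P = F ∧ F = F
¬Q = ¬T = F
¬P = ¬T = F
¬Q ↓ ¬P = F ↓ F = T
R ∧ Q = F ∧ T = F
(¬Q ↓ ¬P) ↓ (R ∧ Q) = T ↓ F = F
(R ∧ ¬P) → ((¬Q ↓ ¬P) ↓ (R ∧ Q)) = F → F = T
Q ↓ ((R ∧ ¬P) → ((¬Q ↓ ¬P) ↓ (R ∧ Q))) = T ↓ T = F
Hence #2 is false.

#3: This is ¬(¬P → R) ↔ ((¬Q ∨ (R ∨ Q)) → Q).

¬P = ¬T = F
¬P → R = F → F = T
¬(¬P → R) = ¬T = F
¬Q = ¬T = F
R ∨ Q = F ∨ T = T
¬Q ∨ (R ∨ Q) = F ∨ T = T
(¬Q ∨ (R ∨ Q)) → Q = T → T = T
¬(¬P → R) ↔ ((¬Q ∨ (R ∨ Q)) → Q) = F ↔ T = F
Hence #3 is false.

True statements: 0 (none).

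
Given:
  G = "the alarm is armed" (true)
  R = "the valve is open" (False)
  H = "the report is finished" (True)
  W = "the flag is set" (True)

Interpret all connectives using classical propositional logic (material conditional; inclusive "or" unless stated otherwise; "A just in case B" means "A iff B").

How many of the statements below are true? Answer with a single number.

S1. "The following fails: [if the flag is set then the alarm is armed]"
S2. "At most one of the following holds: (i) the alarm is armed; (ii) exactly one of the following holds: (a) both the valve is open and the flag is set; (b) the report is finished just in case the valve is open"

1

S1: In symbols: ~(W -> G)

W -> G = T -> T = T
~(W -> G) = ~T = F
Hence S1 is false.

S2: Formalization: G nand ((R & W) xor (H <-> R))

R & W = F & T = F
H <-> R = T <-> F = F
(R & W) xor (H <-> R) = F xor F = F
G nand ((R & W) xor (H <-> R)) = T nand F = T
So S2 is true.

True statements: 1 (S2).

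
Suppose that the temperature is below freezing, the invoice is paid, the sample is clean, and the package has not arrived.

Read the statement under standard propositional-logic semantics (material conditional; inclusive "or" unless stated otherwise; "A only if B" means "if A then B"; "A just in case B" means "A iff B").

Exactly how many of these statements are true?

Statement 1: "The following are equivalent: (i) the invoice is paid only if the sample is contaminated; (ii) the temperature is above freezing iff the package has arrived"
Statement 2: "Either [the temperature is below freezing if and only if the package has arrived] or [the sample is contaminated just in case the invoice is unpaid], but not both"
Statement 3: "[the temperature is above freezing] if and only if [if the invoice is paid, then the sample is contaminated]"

2

Let Q = "the invoice is paid" (T), R = "the sample is contaminated" (F), P = "the temperature is below freezing" (T), S = "the package has arrived" (F).

Statement 1: This is (Q → R) ↔ (¬P ↔ S).

Q → R = T → F = F
¬P = ¬T = F
¬P ↔ S = F ↔ F = T
(Q → R) ↔ (¬P ↔ S) = F ↔ T = F
So Statement 1 is false.

Statement 2: Formalization: (P ↔ S) ⊕ (R ↔ ¬Q)

P ↔ S = T ↔ F = F
¬Q = ¬T = F
R ↔ ¬Q = F ↔ F = T
(P ↔ S) ⊕ (R ↔ ¬Q) = F ⊕ T = T
Hence Statement 2 is true.

Statement 3: In symbols: ¬P ↔ (Q → R)

¬P = ¬T = F
Q → R = T → F = F
¬P ↔ (Q → R) = F ↔ F = T
Thus Statement 3 is true.

Count: 2.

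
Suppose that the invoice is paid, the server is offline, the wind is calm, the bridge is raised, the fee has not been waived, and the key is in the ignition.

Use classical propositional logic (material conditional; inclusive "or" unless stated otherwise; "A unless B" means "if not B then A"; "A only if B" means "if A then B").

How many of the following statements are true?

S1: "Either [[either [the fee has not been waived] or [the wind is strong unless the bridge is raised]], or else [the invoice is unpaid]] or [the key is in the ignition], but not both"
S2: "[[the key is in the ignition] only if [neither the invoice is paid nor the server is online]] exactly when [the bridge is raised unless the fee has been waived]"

0

Let U = "the fee has been waived" (F), R = "the wind is strong" (F), S = "the bridge is raised" (T), P = "the invoice is paid" (T), V = "the key is in the ignition" (T), Q = "the server is online" (F).

S1: In symbols: ((¬U ∨ (R ∨ S)) ∨ ¬P) ⊕ V

¬U = ¬F = T
R ∨ S = F ∨ T = T
¬U ∨ (R ∨ S) = T ∨ T = T
¬P = ¬T = F
(¬U ∨ (R ∨ S)) ∨ ¬P = T ∨ F = T
((¬U ∨ (R ∨ S)) ∨ ¬P) ⊕ V = T ⊕ T = F
So S1 is false.

S2: Formalization: (V → (P ↓ Q)) ↔ (S ∨ U)

P ↓ Q = T ↓ F = F
V → (P ↓ Q) = T → F = F
S ∨ U = T ∨ F = T
(V → (P ↓ Q)) ↔ (S ∨ U) = F ↔ T = F
Hence S2 is false.

True statements: 0 (none).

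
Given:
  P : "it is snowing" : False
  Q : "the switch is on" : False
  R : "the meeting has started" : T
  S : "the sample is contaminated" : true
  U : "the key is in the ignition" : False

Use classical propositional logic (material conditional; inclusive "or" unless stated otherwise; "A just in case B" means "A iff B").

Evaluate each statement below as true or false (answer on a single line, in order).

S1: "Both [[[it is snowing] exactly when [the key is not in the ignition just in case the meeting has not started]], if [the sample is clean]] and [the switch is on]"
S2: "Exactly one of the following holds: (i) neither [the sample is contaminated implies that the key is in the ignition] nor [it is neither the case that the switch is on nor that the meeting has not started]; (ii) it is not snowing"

S1 F, S2 T

S1: In symbols: (not S -> (P iff (not U iff not R))) and Q

not S = not True = False
not U = not False = True
not R = not True = False
not U iff not R = True iff False = False
P iff (not U iff not R) = False iff False = True
not S -> (P iff (not U iff not R)) = False -> True = True
(not S -> (P iff (not U iff not R))) and Q = True and False = False
So S1 is false.

S2: Parsed as ((S -> U) nor (Q nor not R)) xor not P

S -> U = True -> False = False
not R = not True = False
Q nor not R = False nor False = True
(S -> U) nor (Q nor not R) = False nor True = False
not P = not False = True
((S -> U) nor (Q nor not R)) xor not P = False xor True = True
Hence S2 is true.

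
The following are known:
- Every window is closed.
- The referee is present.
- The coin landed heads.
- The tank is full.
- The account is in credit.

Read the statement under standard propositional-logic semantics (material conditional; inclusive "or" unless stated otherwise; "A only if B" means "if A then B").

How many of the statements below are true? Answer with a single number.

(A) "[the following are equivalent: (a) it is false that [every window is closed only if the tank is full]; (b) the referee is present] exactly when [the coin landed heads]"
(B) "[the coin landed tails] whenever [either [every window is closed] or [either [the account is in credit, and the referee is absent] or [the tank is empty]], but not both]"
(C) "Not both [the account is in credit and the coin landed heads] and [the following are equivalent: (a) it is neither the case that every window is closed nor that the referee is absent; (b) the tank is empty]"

0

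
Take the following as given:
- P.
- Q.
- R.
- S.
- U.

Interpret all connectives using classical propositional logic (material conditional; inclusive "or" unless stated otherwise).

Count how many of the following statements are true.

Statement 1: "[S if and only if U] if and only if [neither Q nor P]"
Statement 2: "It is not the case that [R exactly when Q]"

0

Statement 1: Formalization: (S iff U) iff (Q nor P)

S iff U = True iff True = True
Q nor P = True nor True = False
(S iff U) iff (Q nor P) = True iff False = False
Hence Statement 1 is false.

Statement 2: Formalization: not (R iff Q)

R iff Q = True iff True = True
not (R iff Q) = not True = False
Hence Statement 2 is false.

True statements: 0 (none).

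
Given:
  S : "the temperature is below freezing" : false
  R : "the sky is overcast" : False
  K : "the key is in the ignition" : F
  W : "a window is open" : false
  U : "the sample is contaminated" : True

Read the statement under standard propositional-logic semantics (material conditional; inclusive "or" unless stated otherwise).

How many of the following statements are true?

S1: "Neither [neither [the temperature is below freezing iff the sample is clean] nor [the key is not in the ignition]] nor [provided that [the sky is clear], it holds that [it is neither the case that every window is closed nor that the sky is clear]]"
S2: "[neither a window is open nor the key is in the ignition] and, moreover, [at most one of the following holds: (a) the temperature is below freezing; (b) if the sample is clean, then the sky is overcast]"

2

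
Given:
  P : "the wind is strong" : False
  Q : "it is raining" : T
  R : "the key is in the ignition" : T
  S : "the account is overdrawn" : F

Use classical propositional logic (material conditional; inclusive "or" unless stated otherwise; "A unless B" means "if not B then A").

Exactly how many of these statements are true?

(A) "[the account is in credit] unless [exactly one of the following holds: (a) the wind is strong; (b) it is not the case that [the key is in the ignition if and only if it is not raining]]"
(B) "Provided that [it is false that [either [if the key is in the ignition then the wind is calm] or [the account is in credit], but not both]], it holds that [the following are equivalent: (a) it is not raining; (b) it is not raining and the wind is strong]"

2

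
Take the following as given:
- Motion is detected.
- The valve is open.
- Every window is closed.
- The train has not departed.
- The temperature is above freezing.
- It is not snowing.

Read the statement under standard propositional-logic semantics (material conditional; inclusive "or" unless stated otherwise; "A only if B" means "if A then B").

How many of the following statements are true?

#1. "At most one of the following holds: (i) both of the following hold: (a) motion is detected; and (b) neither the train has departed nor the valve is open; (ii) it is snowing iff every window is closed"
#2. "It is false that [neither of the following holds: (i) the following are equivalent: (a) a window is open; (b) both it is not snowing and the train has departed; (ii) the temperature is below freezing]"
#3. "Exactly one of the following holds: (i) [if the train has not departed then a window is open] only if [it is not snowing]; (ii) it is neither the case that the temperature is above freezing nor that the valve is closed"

3

Let D = "motion is detected" (True), R = "the train has departed" (False), K = "the valve is open" (True), U = "it is snowing" (False), M = "a window is open" (False), G = "the temperature is below freezing" (False).

#1: Parsed as (D and (R nor K)) nand (U iff not M)

R nor K = False nor True = False
D and (R nor K) = True and False = False
not M = not False = True
U iff not M = False iff True = False
(D and (R nor K)) nand (U iff not M) = False nand False = True
Hence #1 is true.

#2: Formalization: not ((M iff (not U and R)) nor G)

not U = not False = True
not U and R = True and False = False
M iff (not U and R) = False iff False = True
(M iff (not U and R)) nor G = True nor False = False
not ((M iff (not U and R)) nor G) = not False = True
So #2 is true.

#3: Parsed as ((not R -> M) -> not U) xor (not G nor not K)

not R = not False = True
not R -> M = True -> False = False
not U = not False = True
(not R -> M) -> not U = False -> True = True
not G = not False = True
not K = not True = False
not G nor not K = True nor False = False
((not R -> M) -> not U) xor (not G nor not K) = True xor False = True
Hence #3 is true.

True statements: 3 (#1, #2, #3).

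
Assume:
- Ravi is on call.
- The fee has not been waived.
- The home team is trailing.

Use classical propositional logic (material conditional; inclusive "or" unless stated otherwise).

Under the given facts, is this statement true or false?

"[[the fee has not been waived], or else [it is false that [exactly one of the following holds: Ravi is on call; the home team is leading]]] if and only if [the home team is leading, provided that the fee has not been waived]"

Let Q = "the fee has been waived" (F), P = "Ravi is on call" (T), R = "the home team is leading" (F).
This is (~Q | ~(P xor R)) <-> (~Q -> R).

~Q = ~F = T
P xor R = T xor F = T
~(P xor R) = ~T = F
~Q | ~(P xor R) = T | F = T
~Q = ~F = T
~Q -> R = T -> F = F
(~Q | ~(P xor R)) <-> (~Q -> R) = T <-> F = F

The statement is false.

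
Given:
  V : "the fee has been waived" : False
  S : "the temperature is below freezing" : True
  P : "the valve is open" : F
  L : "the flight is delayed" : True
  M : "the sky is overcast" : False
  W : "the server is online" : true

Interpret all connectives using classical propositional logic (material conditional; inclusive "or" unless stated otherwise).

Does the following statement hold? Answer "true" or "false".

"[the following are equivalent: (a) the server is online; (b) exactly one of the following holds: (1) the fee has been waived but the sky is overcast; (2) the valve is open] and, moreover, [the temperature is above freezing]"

False.

This is (W ↔ ((V ∧ M) ⊕ P)) ∧ ¬S.

V ∧ M = F ∧ F = F
(V ∧ M) ⊕ P = F ⊕ F = F
W ↔ ((V ∧ M) ⊕ P) = T ↔ F = F
¬S = ¬T = F
(W ↔ ((V ∧ M) ⊕ P)) ∧ ¬S = F ∧ F = F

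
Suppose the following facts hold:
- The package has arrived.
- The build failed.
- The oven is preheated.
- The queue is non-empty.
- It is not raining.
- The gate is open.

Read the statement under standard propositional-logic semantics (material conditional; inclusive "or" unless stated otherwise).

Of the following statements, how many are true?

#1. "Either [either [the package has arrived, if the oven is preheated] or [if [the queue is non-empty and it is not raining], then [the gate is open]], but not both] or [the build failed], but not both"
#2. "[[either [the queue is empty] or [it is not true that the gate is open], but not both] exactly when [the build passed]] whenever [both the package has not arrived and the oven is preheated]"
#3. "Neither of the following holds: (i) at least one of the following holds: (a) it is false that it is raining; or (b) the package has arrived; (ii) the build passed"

2

Let R = "the oven is preheated" (True), N = "the package has arrived" (True), D = "the queue is empty" (False), W = "it is raining" (False), K = "the gate is open" (True), H = "the build passed" (False).

#1: This is ((R -> N) xor ((not D and not W) -> K)) xor not H.

R -> N = True -> True = True
not D = not False = True
not W = not False = True
not D and not W = True and True = True
(not D and not W) -> K = True -> True = True
(R -> N) xor ((not D and not W) -> K) = True xor True = False
not H = not False = True
((R -> N) xor ((not D and not W) -> K)) xor not H = False xor True = True
Thus #1 is true.

#2: Formalization: (not N and R) -> ((D xor not K) iff H)

not N = not True = False
not N and R = False and True = False
not K = not True = False
D xor not K = False xor False = False
(D xor not K) iff H = False iff False = True
(not N and R) -> ((D xor not K) iff H) = False -> True = True
Hence #2 is true.

#3: This is (not W or N) nor H.

not W = not False = True
not W or N = True or True = True
(not W or N) nor H = True nor False = False
So #3 is false.

True statements: 2 (#1, #2).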